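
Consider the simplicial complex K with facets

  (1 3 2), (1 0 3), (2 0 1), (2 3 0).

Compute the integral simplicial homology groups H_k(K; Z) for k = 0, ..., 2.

H_0 ≅ Z,  H_1 = 0,  H_2 ≅ Z.

Fix the vertex order 0 < 1 < 2 < 3 and write every simplex with vertices in increasing order. Then dim K = 2 and the simplices of K are:

  0-simplices (4): [0], [1], [2], [3]
  1-simplices (6): [0,1], [0,2], [0,3], [1,2], [1,3], [2,3]
  2-simplices (4): [0,1,2], [0,1,3], [0,2,3], [1,2,3]

so the chain groups are C_0 ≅ Z^4, C_1 ≅ Z^6, C_2 ≅ Z^4.

Boundary ∂_1: C_1 → C_0 maps an edge to its endpoints' difference, ∂[p,q] = q − p. For instance
  ∂[1,2] = [2] − [1].
The resulting 4×6 matrix has rank 3, and its Smith normal form has invariant factors (1,1,1).

∂_2: C_2 → C_1 sends each 2-simplex [p,q,r] to [q,r] − [p,r] + [p,q]. For instance
  ∂[0,1,2] = [1,2] − [0,2] + [0,1],
  ∂[1,2,3] = [2,3] − [1,3] + [1,2].
The resulting 6×4 matrix has rank 3, and its Smith normal form has invariant factors (1,1,1).

Reading off H_k = ker ∂_k / im ∂_{k+1}:

  H_0: rank C_0 − rank ∂_1 = 4 − 3 = 1, and the invariant factors of ∂_1 are all 1, so H_0 ≅ Z.
  H_1: rank ker ∂_1 − rank ∂_2 = (6 − 3) − 3 = 0, and the invariant factors of ∂_2 are all 1, so H_1 ≅ 0.
  H_2: rank ker ∂_2 − rank ∂_3 = (4 − 3) − 0 = 1, and there is no ∂_3, so H_2 ≅ Z.

As a check, the Euler characteristic is 4 − 6 + 4 = 2, which agrees with 1 − 0 + 1 = 2.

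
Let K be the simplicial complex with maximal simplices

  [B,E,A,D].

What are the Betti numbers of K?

K has 4 vertices, 6 edges, 4 triangles, 1 3-simplex.
rank ∂_0 = 0, rank ∂_1 = 3 ⇒ b_0 = 4 − 0 − 3 = 1; all invariant factors of ∂_1 are 1 so no torsion. So H_0 = Z.
rank ∂_1 = 3, rank ∂_2 = 3 ⇒ b_1 = 6 − 3 − 3 = 0; all invariant factors of ∂_2 are 1 so no torsion. So H_1 = 0.
rank ∂_2 = 3, rank ∂_3 = 1 ⇒ b_2 = 4 − 3 − 1 = 0; all invariant factors of ∂_3 are 1 so no torsion. So H_2 = 0.
rank ∂_3 = 1, rank ∂_4 = 0 ⇒ b_3 = 1 − 1 − 0 = 0. So H_3 = 0.

b_0 = 1, b_1 = 0, b_2 = 0, b_3 = 0.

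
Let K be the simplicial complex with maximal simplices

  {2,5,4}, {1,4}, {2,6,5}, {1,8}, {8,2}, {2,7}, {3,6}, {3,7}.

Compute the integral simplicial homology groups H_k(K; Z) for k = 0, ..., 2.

H_0 ≅ Z,  H_1 ≅ Z^2,  H_2 = 0.

We work with the vertex ordering 1 < 2 < 3 < 4 < 5 < 6 < 7 < 8. The simplices of K, each written with vertices in increasing order, are:

  0-simplices (8): [1], [2], [3], [4], [5], [6], [7], [8]
  1-simplices (11): [1,4], [1,8], [2,4], [2,5], [2,6], [2,7], [2,8], [3,6], [3,7], [4,5], [5,6]
  2-simplices (2): [2,4,5], [2,5,6]

giving chain groups C_0 ≅ Z^8, C_1 ≅ Z^11, C_2 ≅ Z^2.

Boundary ∂_1: C_1 → C_0 sends each edge [p,q] (with p < q) to q − p. For instance
  ∂[3,6] = [6] − [3].
The 8×11 boundary matrix has rank 7 and Smith normal form diag(1,1,1,1,1,1,1).

Boundary ∂_2: C_2 → C_1 maps a triangle to the signed sum of its edges. For instance
  ∂[2,4,5] = [4,5] − [2,5] + [2,4],
  ∂[2,5,6] = [5,6] − [2,6] + [2,5].
This gives a 11×2 integer matrix of rank 2; reducing to Smith normal form yields diagonal entries (1,1).

Now H_k = ker ∂_k / im ∂_{k+1}, so:

  H_0: rank C_0 − rank ∂_1 = 8 − 7 = 1, and the invariant factors of ∂_1 are all 1, so H_0 = Z.
  H_1: rank ker ∂_1 − rank ∂_2 = (11 − 7) − 2 = 2, and the invariant factors of ∂_2 are all 1, so H_1 = Z^2.
  H_2: rank ker ∂_2 − rank ∂_3 = (2 − 2) − 0 = 0, and there is no ∂_3, so H_2 = 0.

As a check, the Euler characteristic is 8 − 11 + 2 = -1, which agrees with 1 − 2 + 0 = -1.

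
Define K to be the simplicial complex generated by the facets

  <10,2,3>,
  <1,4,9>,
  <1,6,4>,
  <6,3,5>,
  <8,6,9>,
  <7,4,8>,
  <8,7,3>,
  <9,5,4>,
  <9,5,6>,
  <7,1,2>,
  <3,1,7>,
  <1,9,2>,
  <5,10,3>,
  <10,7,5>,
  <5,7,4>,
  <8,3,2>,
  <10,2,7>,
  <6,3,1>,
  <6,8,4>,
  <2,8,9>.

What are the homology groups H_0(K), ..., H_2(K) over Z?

We work with the vertex ordering 1 < 2 < 3 < 4 < 5 < 6 < 7 < 8 < 9 < 10. The simplices of K, each written with vertices in increasing order, are:

  0-simplices (10): [1], [2], [3], [4], [5], [6], [7], [8], [9], [10]
  1-simplices (30): (30 of them)
  2-simplices (20): (20 of them)

so the chain groups are C_0 ≅ Z^10, C_1 ≅ Z^30, C_2 ≅ Z^20.

The boundary map ∂_1: C_1 → C_0 sends each edge [p,q] (with p < q) to q − p. For instance
  ∂[5,9] = [9] − [5].
As a 10×30 matrix over Z this has rank 9, with invariant factors (1,1,1,1,1,1,1,1,1).

The boundary map ∂_2: C_2 → C_1 acts by ∂[p,q,r] = [q,r] − [p,r] + [p,q]. For instance
  ∂[4,5,9] = [5,9] − [4,9] + [4,5],
  ∂[1,2,9] = [2,9] − [1,9] + [1,2].
As a 30×20 matrix over Z this has rank 20, with invariant factors (1,1,1,1,1,1,1,1,1,1,1,1,1,1,1,1,1,1,1,2).

Reading off H_k = ker ∂_k / im ∂_{k+1}:

  H_0: rank C_0 − rank ∂_1 = 10 − 9 = 1, and the invariant factors of ∂_1 are all 1, so H_0 = Z.
  H_1: rank ker ∂_1 − rank ∂_2 = (30 − 9) − 20 = 1, and ∂_2 has invariant factor 2 > 1, so H_1 = Z × Z/2.
  H_2: rank ker ∂_2 − rank ∂_3 = (20 − 20) − 0 = 0, and there is no ∂_3, so H_2 = 0.

H_0 = Z,  H_1 = Z × Z/2,  H_2 = 0.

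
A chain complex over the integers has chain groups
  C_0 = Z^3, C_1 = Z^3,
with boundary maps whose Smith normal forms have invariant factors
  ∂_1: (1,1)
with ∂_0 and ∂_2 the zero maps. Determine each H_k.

H_0: b_0 = 3 − 0 − 2 = 1; torsion from ∂_1 factors > 1: none. So H_0 = Z.
H_1: b_1 = 3 − 2 − 0 = 1; torsion from ∂_2 factors > 1: none. So H_1 = Z.

H_0 = Z,  H_1 = Z.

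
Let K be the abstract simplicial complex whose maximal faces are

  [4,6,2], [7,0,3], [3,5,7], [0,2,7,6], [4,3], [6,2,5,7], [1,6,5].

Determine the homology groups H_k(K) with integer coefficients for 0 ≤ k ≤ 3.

H_0 = Z,  H_1 = Z,  H_2 = 0,  H_3 = 0.

Fix the vertex order 0 < 1 < 2 < 3 < 4 < 5 < 6 < 7 and write every simplex with vertices in increasing order. Then dim K = 3 and the simplices of K are:

  0-simplices (8): [0], [1], [2], [3], [4], [5], [6], [7]
  1-simplices (17): [0,2], [0,3], [0,6], [0,7], [1,5], [1,6], [2,4], [2,5], [2,6], [2,7], [3,4], [3,5], [3,7], [4,6], [5,6], [5,7], [6,7]
  2-simplices (11): [0,2,6], [0,2,7], [0,3,7], [0,6,7], [1,5,6], [2,4,6], [2,5,6], [2,5,7], [2,6,7], [3,5,7], [5,6,7]
  3-simplices (2): [0,2,6,7], [2,5,6,7]

giving chain groups C_0 ≅ Z^8, C_1 ≅ Z^17, C_2 ≅ Z^11, C_3 ≅ Z^2.

Boundary ∂_1: C_1 → C_0 sends each edge [p,q] (with p < q) to q − p.
The 8×17 boundary matrix has rank 7 and Smith normal form diag(1,1,1,1,1,1,1).

∂_2: C_2 → C_1 acts by ∂[p,q,r] = [q,r] − [p,r] + [p,q]. For instance
  ∂[0,3,7] = [3,7] − [0,7] + [0,3],
  ∂[1,5,6] = [5,6] − [1,6] + [1,5].
The resulting 17×11 matrix has rank 9, and its Smith normal form has invariant factors (1,1,1,1,1,1,1,1,1).

The boundary map ∂_3: C_3 → C_2 sends each 3-simplex σ to the alternating sum Σ_i (−1)^i (σ with its i-th vertex removed). For instance
  ∂[2,5,6,7] = [5,6,7] − [2,6,7] + [2,5,7] − [2,5,6],
  ∂[0,2,6,7] = [2,6,7] − [0,6,7] + [0,2,7] − [0,2,6].
The 11×2 boundary matrix has rank 2 and Smith normal form diag(1,1).

From H_k ≅ ker(∂_k) / im(∂_{k+1}) we obtain:

  H_0: rank C_0 − rank ∂_1 = 8 − 7 = 1, and the invariant factors of ∂_1 are all 1, so H_0 = Z.
  H_1: rank ker ∂_1 − rank ∂_2 = (17 − 7) − 9 = 1, and the invariant factors of ∂_2 are all 1, so H_1 = Z.
  H_2: rank ker ∂_2 − rank ∂_3 = (11 − 9) − 2 = 0, and the invariant factors of ∂_3 are all 1, so H_2 = 0.
  H_3: rank ker ∂_3 − rank ∂_4 = (2 − 2) − 0 = 0, and there is no ∂_4, so H_3 = 0.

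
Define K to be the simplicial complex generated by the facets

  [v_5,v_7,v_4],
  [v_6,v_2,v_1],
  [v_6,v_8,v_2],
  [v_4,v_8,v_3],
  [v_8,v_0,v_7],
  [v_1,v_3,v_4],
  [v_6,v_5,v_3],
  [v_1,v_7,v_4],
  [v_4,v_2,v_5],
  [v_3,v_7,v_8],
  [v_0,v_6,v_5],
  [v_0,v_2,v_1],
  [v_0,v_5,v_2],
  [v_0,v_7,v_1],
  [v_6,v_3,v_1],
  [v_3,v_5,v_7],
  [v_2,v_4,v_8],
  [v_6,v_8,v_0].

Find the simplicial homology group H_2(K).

H_2 ≅ 0.

Take the total order v_0 < v_1 < v_2 < v_3 < v_4 < v_5 < v_6 < v_7 < v_8 on the vertex set. Then K (dimension 2) consists of the simplices:

  0-simplices (9): [v_0], [v_1], [v_2], [v_3], [v_4], [v_5], [v_6], [v_7], [v_8]
  1-simplices (27): (27 of them)
  2-simplices (18): (18 of them)

Hence C_0 ≅ Z^9, C_1 ≅ Z^27, C_2 ≅ Z^18.

Boundary ∂_1: C_1 → C_0 is given by ∂[p,q] = [q] − [p]. For instance
  ∂[v_0,v_1] = [v_1] − [v_0].
The resulting 9×27 matrix has rank 8, and its Smith normal form has invariant factors (1,1,1,1,1,1,1,1).

∂_2: C_2 → C_1 acts by ∂[p,q,r] = [q,r] − [p,r] + [p,q]. For instance
  ∂[v_2,v_4,v_8] = [v_4,v_8] − [v_2,v_8] + [v_2,v_4],
  ∂[v_1,v_4,v_7] = [v_4,v_7] − [v_1,v_7] + [v_1,v_4].
This gives a 27×18 integer matrix of rank 18; reducing to Smith normal form yields diagonal entries (1,1,1,1,1,1,1,1,1,1,1,1,1,1,1,1,1,2).

Reading off H_k = ker ∂_k / im ∂_{k+1}:

  H_2: rank ker ∂_2 − rank ∂_3 = (18 − 18) − 0 = 0, and there is no ∂_3, so H_2 ≅ 0.

(K is a triangulation of the Klein bottle.)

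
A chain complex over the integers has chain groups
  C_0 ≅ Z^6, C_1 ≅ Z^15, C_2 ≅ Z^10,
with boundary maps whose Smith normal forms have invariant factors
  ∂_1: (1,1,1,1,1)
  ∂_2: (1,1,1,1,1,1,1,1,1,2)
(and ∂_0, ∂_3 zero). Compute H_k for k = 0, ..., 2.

H_0 = Z,  H_1 = Z/2Z,  H_2 = 0.

H_0: b_0 = 6 − 0 − 5 = 1; torsion from ∂_1 factors > 1: none. So H_0 = Z.
H_1: b_1 = 15 − 5 − 10 = 0; torsion from ∂_2 factors > 1: [2]. So H_1 = Z/2Z.
H_2: b_2 = 10 − 10 − 0 = 0; torsion from ∂_3 factors > 1: none. So H_2 = 0.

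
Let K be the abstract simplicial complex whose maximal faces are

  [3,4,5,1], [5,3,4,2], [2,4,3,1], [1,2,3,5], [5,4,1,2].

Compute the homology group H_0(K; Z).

Order the vertices as 1 < 2 < 3 < 4 < 5. Listing each simplex with vertices in this order, K has dimension 3 with simplices:

  0-simplices (5): [1], [2], [3], [4], [5]
  1-simplices (10): [1,2], [1,3], [1,4], [1,5], [2,3], [2,4], [2,5], [3,4], [3,5], [4,5]
  2-simplices (10): [1,2,3], [1,2,4], [1,2,5], [1,3,4], [1,3,5], [1,4,5], [2,3,4], [2,3,5], [2,4,5], [3,4,5]
  3-simplices (5): [1,2,3,4], [1,2,3,5], [1,2,4,5], [1,3,4,5], [2,3,4,5]

so the chain groups are C_0 ≅ Z^5, C_1 ≅ Z^10, C_2 ≅ Z^10, C_3 ≅ Z^5.

The boundary map ∂_1: C_1 → C_0 maps an edge to its endpoints' difference, ∂[p,q] = q − p.
This gives a 5×10 integer matrix of rank 4; reducing to Smith normal form yields diagonal entries (1,1,1,1).

∂_2: C_2 → C_1 sends each 2-simplex [p,q,r] to [q,r] − [p,r] + [p,q]. For instance
  ∂[1,4,5] = [4,5] − [1,5] + [1,4],
  ∂[1,2,4] = [2,4] − [1,4] + [1,2].
The resulting 10×10 matrix has rank 6, and its Smith normal form has invariant factors (1,1,1,1,1,1).

Boundary ∂_3: C_3 → C_2 sends each 3-simplex σ to the alternating sum Σ_i (−1)^i (σ with its i-th vertex removed). For instance
  ∂[1,2,3,5] = [2,3,5] − [1,3,5] + [1,2,5] − [1,2,3],
  ∂[1,2,3,4] = [2,3,4] − [1,3,4] + [1,2,4] − [1,2,3].
As a 10×5 matrix over Z this has rank 4, with invariant factors (1,1,1,1).

From H_k ≅ ker(∂_k) / im(∂_{k+1}) we obtain:

  H_0: rank C_0 − rank ∂_1 = 5 − 4 = 1, and the invariant factors of ∂_1 are all 1, so H_0 = Z.

H_0 = Z.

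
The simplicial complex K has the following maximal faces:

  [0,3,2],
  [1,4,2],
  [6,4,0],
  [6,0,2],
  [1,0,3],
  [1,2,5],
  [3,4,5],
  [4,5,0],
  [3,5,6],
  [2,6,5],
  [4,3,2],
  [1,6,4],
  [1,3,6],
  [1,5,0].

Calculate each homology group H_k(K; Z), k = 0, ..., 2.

Take the total order 0 < 1 < 2 < 3 < 4 < 5 < 6 on the vertex set. Then K (dimension 2) consists of the simplices:

  0-simplices (7): [0], [1], [2], [3], [4], [5], [6]
  1-simplices (21): [0,1], [0,2], [0,3], [0,4], [0,5], [0,6], [1,2], [1,3], [1,4], [1,5], [1,6], [2,3], [2,4], [2,5], [2,6], [3,4], [3,5], [3,6], [4,5], [4,6], [5,6]
  2-simplices (14): [0,1,3], [0,1,5], [0,2,3], [0,2,6], [0,4,5], [0,4,6], [1,2,4], [1,2,5], [1,3,6], [1,4,6], [2,3,4], [2,5,6], [3,4,5], [3,5,6]

giving chain groups C_0 ≅ Z^7, C_1 ≅ Z^21, C_2 ≅ Z^14.

The boundary map ∂_1: C_1 → C_0 sends each edge [p,q] (with p < q) to q − p. For instance
  ∂[2,3] = [3] − [2].
This gives a 7×21 integer matrix of rank 6; reducing to Smith normal form yields diagonal entries (1,1,1,1,1,1).

∂_2: C_2 → C_1 sends each 2-simplex [p,q,r] to [q,r] − [p,r] + [p,q]. For instance
  ∂[2,5,6] = [5,6] − [2,6] + [2,5],
  ∂[0,2,3] = [2,3] − [0,3] + [0,2].
As a 21×14 matrix over Z this has rank 13, with invariant factors (1,1,1,1,1,1,1,1,1,1,1,1,1).

Now H_k = ker ∂_k / im ∂_{k+1}, so:

  H_0: rank C_0 − rank ∂_1 = 7 − 6 = 1, and the invariant factors of ∂_1 are all 1, so H_0 ≅ Z.
  H_1: rank ker ∂_1 − rank ∂_2 = (21 − 6) − 13 = 2, and the invariant factors of ∂_2 are all 1, so H_1 ≅ Z^2.
  H_2: rank ker ∂_2 − rank ∂_3 = (14 − 13) − 0 = 1, and there is no ∂_3, so H_2 ≅ Z.

(K is a triangulation of the torus T^2.)

H_0 ≅ Z,  H_1 ≅ Z^2,  H_2 ≅ Z.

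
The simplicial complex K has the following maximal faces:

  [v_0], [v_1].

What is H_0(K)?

We work with the vertex ordering v_0 < v_1. The simplices of K, each written with vertices in increasing order, are:

  0-simplices (2): [v_0], [v_1]

giving chain groups C_0 ≅ Z^2.

Now H_k = ker ∂_k / im ∂_{k+1}, so:

  H_0: rank C_0 − rank ∂_1 = 2 − 0 = 2, and there is no ∂_1, so H_0 ≅ Z^2.

(K is a triangulation of a set of 2 points.)

H_0 ≅ Z^2.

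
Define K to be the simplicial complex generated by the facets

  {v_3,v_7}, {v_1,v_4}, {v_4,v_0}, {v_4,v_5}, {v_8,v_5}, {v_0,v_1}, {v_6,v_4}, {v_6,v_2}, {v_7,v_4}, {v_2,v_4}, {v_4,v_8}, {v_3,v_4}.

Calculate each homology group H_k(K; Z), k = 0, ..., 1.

H_0 ≅ Z,  H_1 ≅ Z^4.

We work with the vertex ordering v_0 < v_1 < v_2 < v_3 < v_4 < v_5 < v_6 < v_7 < v_8. The simplices of K, each written with vertices in increasing order, are:

  0-simplices (9): [v_0], [v_1], [v_2], [v_3], [v_4], [v_5], [v_6], [v_7], [v_8]
  1-simplices (12): [v_0,v_1], [v_0,v_4], [v_1,v_4], [v_2,v_4], [v_2,v_6], [v_3,v_4], [v_3,v_7], [v_4,v_5], [v_4,v_6], [v_4,v_7], [v_4,v_8], [v_5,v_8]

giving chain groups C_0 ≅ Z^9, C_1 ≅ Z^12.

∂_1: C_1 → C_0 sends each edge [p,q] (with p < q) to q − p. For instance
  ∂[v_3,v_4] = [v_4] − [v_3].
This gives a 9×12 integer matrix of rank 8; reducing to Smith normal form yields diagonal entries (1,1,1,1,1,1,1,1).

From H_k ≅ ker(∂_k) / im(∂_{k+1}) we obtain:

  H_0: rank C_0 − rank ∂_1 = 9 − 8 = 1, and the invariant factors of ∂_1 are all 1, so H_0 = Z.
  H_1: rank ker ∂_1 − rank ∂_2 = (12 − 8) − 0 = 4, and there is no ∂_2, so H_1 = Z^4.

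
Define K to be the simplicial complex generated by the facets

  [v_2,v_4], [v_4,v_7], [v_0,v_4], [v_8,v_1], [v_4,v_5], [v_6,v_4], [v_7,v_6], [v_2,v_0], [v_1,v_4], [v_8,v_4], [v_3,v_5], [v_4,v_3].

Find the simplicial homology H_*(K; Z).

Order the vertices as v_0 < v_1 < v_2 < v_3 < v_4 < v_5 < v_6 < v_7 < v_8. Listing each simplex with vertices in this order, K has dimension 1 with simplices:

  0-simplices (9): [v_0], [v_1], [v_2], [v_3], [v_4], [v_5], [v_6], [v_7], [v_8]
  1-simplices (12): [v_0,v_2], [v_0,v_4], [v_1,v_4], [v_1,v_8], [v_2,v_4], [v_3,v_4], [v_3,v_5], [v_4,v_5], [v_4,v_6], [v_4,v_7], [v_4,v_8], [v_6,v_7]

so the chain groups are C_0 ≅ Z^9, C_1 ≅ Z^12.

The boundary map ∂_1: C_1 → C_0 sends each edge [p,q] (with p < q) to q − p. For instance
  ∂[v_3,v_5] = [v_5] − [v_3].
The 9×12 boundary matrix has rank 8 and Smith normal form diag(1,1,1,1,1,1,1,1).

From H_k ≅ ker(∂_k) / im(∂_{k+1}) we obtain:

  H_0: rank C_0 − rank ∂_1 = 9 − 8 = 1, and the invariant factors of ∂_1 are all 1, so H_0 ≅ Z.
  H_1: rank ker ∂_1 − rank ∂_2 = (12 − 8) − 0 = 4, and there is no ∂_2, so H_1 ≅ Z^4.

H_0 = Z,  H_1 = Z^4.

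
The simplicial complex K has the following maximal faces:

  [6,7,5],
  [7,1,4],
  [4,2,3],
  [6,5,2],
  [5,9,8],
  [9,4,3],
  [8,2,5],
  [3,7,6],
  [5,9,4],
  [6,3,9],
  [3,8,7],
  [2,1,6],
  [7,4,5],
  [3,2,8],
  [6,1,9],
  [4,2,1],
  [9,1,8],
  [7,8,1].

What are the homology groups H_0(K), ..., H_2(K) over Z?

H_0 ≅ Z,  H_1 ≅ Z^2,  H_2 ≅ Z.

Take the total order 1 < 2 < 3 < 4 < 5 < 6 < 7 < 8 < 9 on the vertex set. Then K (dimension 2) consists of the simplices:

  0-simplices (9): [1], [2], [3], [4], [5], [6], [7], [8], [9]
  1-simplices (27): (27 of them)
  2-simplices (18): [1,2,4], [1,2,6], [1,4,7], [1,6,9], [1,7,8], [1,8,9], [2,3,4], [2,3,8], [2,5,6], [2,5,8], [3,4,9], [3,6,7], [3,6,9], [3,7,8], [4,5,7], [4,5,9], [5,6,7], [5,8,9]

so the chain groups are C_0 ≅ Z^9, C_1 ≅ Z^27, C_2 ≅ Z^18.

∂_1: C_1 → C_0 sends each edge [p,q] (with p < q) to q − p. For instance
  ∂[4,7] = [7] − [4].
The 9×27 boundary matrix has rank 8 and Smith normal form diag(1,1,1,1,1,1,1,1).

The boundary map ∂_2: C_2 → C_1 acts by ∂[p,q,r] = [q,r] − [p,r] + [p,q]. For instance
  ∂[3,7,8] = [7,8] − [3,8] + [3,7],
  ∂[3,6,9] = [6,9] − [3,9] + [3,6].
As a 27×18 matrix over Z this has rank 17, with invariant factors (1,1,1,1,1,1,1,1,1,1,1,1,1,1,1,1,1).

Now H_k = ker ∂_k / im ∂_{k+1}, so:

  H_0: rank C_0 − rank ∂_1 = 9 − 8 = 1, and the invariant factors of ∂_1 are all 1, so H_0 = Z.
  H_1: rank ker ∂_1 − rank ∂_2 = (27 − 8) − 17 = 2, and the invariant factors of ∂_2 are all 1, so H_1 = Z^2.
  H_2: rank ker ∂_2 − rank ∂_3 = (18 − 17) − 0 = 1, and there is no ∂_3, so H_2 = Z.

As a check, the Euler characteristic is 9 − 27 + 18 = 0, which agrees with 1 − 2 + 1 = 0.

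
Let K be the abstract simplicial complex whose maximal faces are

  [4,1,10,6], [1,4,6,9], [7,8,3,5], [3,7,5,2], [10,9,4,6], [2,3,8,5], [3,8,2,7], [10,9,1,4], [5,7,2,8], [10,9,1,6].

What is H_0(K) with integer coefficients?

K has 10 vertices, 20 edges, 20 triangles, 10 3-simplices.
rank ∂_0 = 0, rank ∂_1 = 8 ⇒ b_0 = 10 − 0 − 8 = 2; all invariant factors of ∂_1 are 1 so no torsion. So H_0 ≅ Z^2.

H_0 ≅ Z^2.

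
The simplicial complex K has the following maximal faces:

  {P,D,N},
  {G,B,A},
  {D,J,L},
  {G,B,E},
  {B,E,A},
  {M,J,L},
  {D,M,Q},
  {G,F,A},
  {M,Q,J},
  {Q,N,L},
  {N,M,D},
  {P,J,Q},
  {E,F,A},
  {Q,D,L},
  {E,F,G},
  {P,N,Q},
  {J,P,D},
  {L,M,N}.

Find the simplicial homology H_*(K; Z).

H_0 = Z^2,  H_1 = Z/2,  H_2 = Z.

K has 12 vertices, 27 edges, 18 triangles.
rank ∂_0 = 0, rank ∂_1 = 10 ⇒ b_0 = 12 − 0 − 10 = 2; all invariant factors of ∂_1 are 1 so no torsion. So H_0 = Z^2.
rank ∂_1 = 10, rank ∂_2 = 17 ⇒ b_1 = 27 − 10 − 17 = 0; ∂_2 has invariant factor(s) [2] giving torsion. So H_1 = Z/2.
rank ∂_2 = 17, rank ∂_3 = 0 ⇒ b_2 = 18 − 17 − 0 = 1. So H_2 = Z.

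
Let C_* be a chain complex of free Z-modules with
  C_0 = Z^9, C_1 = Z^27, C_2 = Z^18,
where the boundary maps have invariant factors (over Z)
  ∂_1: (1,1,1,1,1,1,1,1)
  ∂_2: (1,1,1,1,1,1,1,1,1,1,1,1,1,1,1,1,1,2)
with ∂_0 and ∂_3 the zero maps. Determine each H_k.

H_0 ≅ Z,  H_1 ≅ Z × Z/2,  H_2 = 0.

H_0: b_0 = 9 − 0 − 8 = 1; torsion from ∂_1 factors > 1: none. So H_0 ≅ Z.
H_1: b_1 = 27 − 8 − 18 = 1; torsion from ∂_2 factors > 1: [2]. So H_1 ≅ Z × Z/2.
H_2: b_2 = 18 − 18 − 0 = 0; torsion from ∂_3 factors > 1: none. So H_2 ≅ 0.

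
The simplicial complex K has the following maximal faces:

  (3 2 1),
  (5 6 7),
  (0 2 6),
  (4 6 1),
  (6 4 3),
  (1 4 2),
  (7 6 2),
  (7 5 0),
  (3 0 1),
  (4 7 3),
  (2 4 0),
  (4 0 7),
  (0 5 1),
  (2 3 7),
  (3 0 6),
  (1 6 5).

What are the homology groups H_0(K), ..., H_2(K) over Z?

We work with the vertex ordering 0 < 1 < 2 < 3 < 4 < 5 < 6 < 7. The simplices of K, each written with vertices in increasing order, are:

  0-simplices (8): [0], [1], [2], [3], [4], [5], [6], [7]
  1-simplices (24): (24 of them)
  2-simplices (16): [0,1,3], [0,1,5], [0,2,4], [0,2,6], [0,3,6], [0,4,7], [0,5,7], [1,2,3], [1,2,4], [1,4,6], [1,5,6], [2,3,7], [2,6,7], [3,4,6], [3,4,7], [5,6,7]

so the chain groups are C_0 ≅ Z^8, C_1 ≅ Z^24, C_2 ≅ Z^16.

∂_1: C_1 → C_0 is given by ∂[p,q] = [q] − [p]. For instance
  ∂[2,7] = [7] − [2].
The 8×24 boundary matrix has rank 7 and Smith normal form diag(1,1,1,1,1,1,1).

The boundary map ∂_2: C_2 → C_1 maps a triangle to the signed sum of its edges. For instance
  ∂[3,4,6] = [4,6] − [3,6] + [3,4],
  ∂[0,2,4] = [2,4] − [0,4] + [0,2].
The 24×16 boundary matrix has rank 15 and Smith normal form diag(1,1,1,1,1,1,1,1,1,1,1,1,1,1,1).

Now H_k = ker ∂_k / im ∂_{k+1}, so:

  H_0: rank C_0 − rank ∂_1 = 8 − 7 = 1, and the invariant factors of ∂_1 are all 1, so H_0 ≅ Z.
  H_1: rank ker ∂_1 − rank ∂_2 = (24 − 7) − 15 = 2, and the invariant factors of ∂_2 are all 1, so H_1 ≅ Z^2.
  H_2: rank ker ∂_2 − rank ∂_3 = (16 − 15) − 0 = 1, and there is no ∂_3, so H_2 ≅ Z.

H_0 ≅ Z,  H_1 ≅ Z^2,  H_2 ≅ Z.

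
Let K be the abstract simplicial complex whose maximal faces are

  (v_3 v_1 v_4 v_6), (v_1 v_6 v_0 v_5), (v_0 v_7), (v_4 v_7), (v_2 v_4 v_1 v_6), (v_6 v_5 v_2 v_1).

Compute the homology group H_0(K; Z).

Order the vertices as v_0 < v_1 < v_2 < v_3 < v_4 < v_5 < v_6 < v_7. Listing each simplex with vertices in this order, K has dimension 3 with simplices:

  0-simplices (8): [v_0], [v_1], [v_2], [v_3], [v_4], [v_5], [v_6], [v_7]
  1-simplices (17): (17 of them)
  2-simplices (13): (13 of them)
  3-simplices (4): [v_0,v_1,v_5,v_6], [v_1,v_2,v_4,v_6], [v_1,v_2,v_5,v_6], [v_1,v_3,v_4,v_6]

so the chain groups are C_0 ≅ Z^8, C_1 ≅ Z^17, C_2 ≅ Z^13, C_3 ≅ Z^4.

∂_1: C_1 → C_0 maps an edge to its endpoints' difference, ∂[p,q] = q − p. For instance
  ∂[v_0,v_7] = [v_7] − [v_0].
This gives a 8×17 integer matrix of rank 7; reducing to Smith normal form yields diagonal entries (1,1,1,1,1,1,1).

∂_2: C_2 → C_1 sends each 2-simplex [p,q,r] to [q,r] − [p,r] + [p,q]. For instance
  ∂[v_1,v_2,v_5] = [v_2,v_5] − [v_1,v_5] + [v_1,v_2],
  ∂[v_0,v_1,v_5] = [v_1,v_5] − [v_0,v_5] + [v_0,v_1].
This gives a 17×13 integer matrix of rank 9; reducing to Smith normal form yields diagonal entries (1,1,1,1,1,1,1,1,1).

The boundary map ∂_3: C_3 → C_2 sends each 3-simplex σ to the alternating sum Σ_i (−1)^i (σ with its i-th vertex removed). For instance
  ∂[v_1,v_2,v_5,v_6] = [v_2,v_5,v_6] − [v_1,v_5,v_6] + [v_1,v_2,v_6] − [v_1,v_2,v_5],
  ∂[v_1,v_3,v_4,v_6] = [v_3,v_4,v_6] − [v_1,v_4,v_6] + [v_1,v_3,v_6] − [v_1,v_3,v_4].
The resulting 13×4 matrix has rank 4, and its Smith normal form has invariant factors (1,1,1,1).

From H_k ≅ ker(∂_k) / im(∂_{k+1}) we obtain:

  H_0: rank C_0 − rank ∂_1 = 8 − 7 = 1, and the invariant factors of ∂_1 are all 1, so H_0 ≅ Z.

H_0 = Z.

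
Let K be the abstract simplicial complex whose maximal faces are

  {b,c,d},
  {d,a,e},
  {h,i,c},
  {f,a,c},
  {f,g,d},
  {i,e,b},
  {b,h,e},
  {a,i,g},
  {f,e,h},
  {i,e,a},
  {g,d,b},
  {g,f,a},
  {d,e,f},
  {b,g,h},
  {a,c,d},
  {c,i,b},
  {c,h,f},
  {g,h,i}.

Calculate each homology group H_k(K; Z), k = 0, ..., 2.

Fix the vertex order a < b < c < d < e < f < g < h < i and write every simplex with vertices in increasing order. Then dim K = 2 and the simplices of K are:

  0-simplices (9): a, b, c, d, e, f, g, h, i
  1-simplices (27): ac, ad, ae, af, ag, ai, bc, bd, be, bg, bh, bi, cd, cf, ch, ci, de, df, dg, ef, eh, ei, fg, fh, gh, gi, hi
  2-simplices (18): acd, acf, ade, aei, afg, agi, bcd, bci, bdg, beh, bei, bgh, cfh, chi, def, dfg, efh, ghi

so the chain groups are C_0 ≅ Z^9, C_1 ≅ Z^27, C_2 ≅ Z^18.

Boundary ∂_1: C_1 → C_0 maps an edge to its endpoints' difference, ∂[p,q] = q − p. For instance
  ∂ae = e − a.
The 9×27 boundary matrix has rank 8 and Smith normal form diag(1,1,1,1,1,1,1,1).

Boundary ∂_2: C_2 → C_1 acts by ∂[p,q,r] = [q,r] − [p,r] + [p,q]. For instance
  ∂bgh = gh − bh + bg,
  ∂acf = cf − af + ac.
The resulting 27×18 matrix has rank 18, and its Smith normal form has invariant factors (1,1,1,1,1,1,1,1,1,1,1,1,1,1,1,1,1,2).

Now H_k = ker ∂_k / im ∂_{k+1}, so:

  H_0: rank C_0 − rank ∂_1 = 9 − 8 = 1, and the invariant factors of ∂_1 are all 1, so H_0 = Z.
  H_1: rank ker ∂_1 − rank ∂_2 = (27 − 8) − 18 = 1, and ∂_2 has invariant factor 2 > 1, so H_1 = Z ⊕ Z/2Z.
  H_2: rank ker ∂_2 − rank ∂_3 = (18 − 18) − 0 = 0, and there is no ∂_3, so H_2 = 0.

As a check, the Euler characteristic is 9 − 27 + 18 = 0, which agrees with 1 − 1 + 0 = 0.

H_0 = Z,  H_1 = Z ⊕ Z/2Z,  H_2 = 0.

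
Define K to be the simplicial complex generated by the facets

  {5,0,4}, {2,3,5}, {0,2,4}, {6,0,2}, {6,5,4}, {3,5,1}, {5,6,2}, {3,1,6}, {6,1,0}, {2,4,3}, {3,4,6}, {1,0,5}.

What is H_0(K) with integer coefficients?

H_0 ≅ Z.

Fix the vertex order 0 < 1 < 2 < 3 < 4 < 5 < 6 and write every simplex with vertices in increasing order. Then dim K = 2 and the simplices of K are:

  0-simplices (7): [0], [1], [2], [3], [4], [5], [6]
  1-simplices (18): [0,1], [0,2], [0,4], [0,5], [0,6], [1,3], [1,5], [1,6], [2,3], [2,4], [2,5], [2,6], [3,4], [3,5], [3,6], [4,5], [4,6], [5,6]
  2-simplices (12): [0,1,5], [0,1,6], [0,2,4], [0,2,6], [0,4,5], [1,3,5], [1,3,6], [2,3,4], [2,3,5], [2,5,6], [3,4,6], [4,5,6]

Hence C_0 ≅ Z^7, C_1 ≅ Z^18, C_2 ≅ Z^12.

The boundary map ∂_1: C_1 → C_0 is given by ∂[p,q] = [q] − [p]. For instance
  ∂[3,5] = [5] − [3].
The resulting 7×18 matrix has rank 6, and its Smith normal form has invariant factors (1,1,1,1,1,1).

The boundary map ∂_2: C_2 → C_1 sends each 2-simplex [p,q,r] to [q,r] − [p,r] + [p,q]. For instance
  ∂[4,5,6] = [5,6] − [4,6] + [4,5],
  ∂[0,2,4] = [2,4] − [0,4] + [0,2].
As a 18×12 matrix over Z this has rank 12, with invariant factors (1,1,1,1,1,1,1,1,1,1,1,2).

Reading off H_k = ker ∂_k / im ∂_{k+1}:

  H_0: rank C_0 − rank ∂_1 = 7 − 6 = 1, and the invariant factors of ∂_1 are all 1, so H_0 ≅ Z.

(K is a triangulation of the real projective plane RP^2.)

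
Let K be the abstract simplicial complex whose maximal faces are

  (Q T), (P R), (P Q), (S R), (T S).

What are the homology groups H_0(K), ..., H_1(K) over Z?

H_0 = Z,  H_1 = Z.

K has 5 vertices, 5 edges.
rank ∂_0 = 0, rank ∂_1 = 4 ⇒ b_0 = 5 − 0 − 4 = 1; all invariant factors of ∂_1 are 1 so no torsion. So H_0 = Z.
rank ∂_1 = 4, rank ∂_2 = 0 ⇒ b_1 = 5 − 4 − 0 = 1. So H_1 = Z.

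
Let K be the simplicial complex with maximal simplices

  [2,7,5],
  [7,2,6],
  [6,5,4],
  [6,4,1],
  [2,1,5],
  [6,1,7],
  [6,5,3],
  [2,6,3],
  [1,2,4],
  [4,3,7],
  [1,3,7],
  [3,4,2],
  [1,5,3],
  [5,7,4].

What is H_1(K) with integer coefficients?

H_1 = Z^2.

Fix the vertex order 1 < 2 < 3 < 4 < 5 < 6 < 7 and write every simplex with vertices in increasing order. Then dim K = 2 and the simplices of K are:

  0-simplices (7): [1], [2], [3], [4], [5], [6], [7]
  1-simplices (21): [1,2], [1,3], [1,4], [1,5], [1,6], [1,7], [2,3], [2,4], [2,5], [2,6], [2,7], [3,4], [3,5], [3,6], [3,7], [4,5], [4,6], [4,7], [5,6], [5,7], [6,7]
  2-simplices (14): [1,2,4], [1,2,5], [1,3,5], [1,3,7], [1,4,6], [1,6,7], [2,3,4], [2,3,6], [2,5,7], [2,6,7], [3,4,7], [3,5,6], [4,5,6], [4,5,7]

so the chain groups are C_0 ≅ Z^7, C_1 ≅ Z^21, C_2 ≅ Z^14.

Boundary ∂_1: C_1 → C_0 sends each edge [p,q] (with p < q) to q − p. For instance
  ∂[1,7] = [7] − [1].
This gives a 7×21 integer matrix of rank 6; reducing to Smith normal form yields diagonal entries (1,1,1,1,1,1).

∂_2: C_2 → C_1 acts by ∂[p,q,r] = [q,r] − [p,r] + [p,q]. For instance
  ∂[1,2,4] = [2,4] − [1,4] + [1,2],
  ∂[1,3,7] = [3,7] − [1,7] + [1,3].
The resulting 21×14 matrix has rank 13, and its Smith normal form has invariant factors (1,1,1,1,1,1,1,1,1,1,1,1,1).

Reading off H_k = ker ∂_k / im ∂_{k+1}:

  H_1: rank ker ∂_1 − rank ∂_2 = (21 − 6) − 13 = 2, and the invariant factors of ∂_2 are all 1, so H_1 ≅ Z^2.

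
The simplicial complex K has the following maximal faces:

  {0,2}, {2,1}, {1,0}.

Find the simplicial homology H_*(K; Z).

H_0 ≅ Z,  H_1 ≅ Z.

Order the vertices as 0 < 1 < 2. Listing each simplex with vertices in this order, K has dimension 1 with simplices:

  0-simplices (3): [0], [1], [2]
  1-simplices (3): [0,1], [0,2], [1,2]

giving chain groups C_0 ≅ Z^3, C_1 ≅ Z^3.

The boundary map ∂_1: C_1 → C_0 sends each edge [p,q] (with p < q) to q − p. For instance
  ∂[0,1] = [1] − [0].
As a 3×3 matrix over Z this has rank 2, with invariant factors (1,1).

From H_k ≅ ker(∂_k) / im(∂_{k+1}) we obtain:

  H_0: rank C_0 − rank ∂_1 = 3 − 2 = 1, and the invariant factors of ∂_1 are all 1, so H_0 ≅ Z.
  H_1: rank ker ∂_1 − rank ∂_2 = (3 − 2) − 0 = 1, and there is no ∂_2, so H_1 ≅ Z.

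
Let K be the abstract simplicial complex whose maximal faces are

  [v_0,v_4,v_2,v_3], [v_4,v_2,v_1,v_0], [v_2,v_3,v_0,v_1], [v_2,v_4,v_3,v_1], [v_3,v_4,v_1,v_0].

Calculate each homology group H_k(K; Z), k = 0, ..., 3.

Fix the vertex order v_0 < v_1 < v_2 < v_3 < v_4 and write every simplex with vertices in increasing order. Then dim K = 3 and the simplices of K are:

  0-simplices (5): [v_0], [v_1], [v_2], [v_3], [v_4]
  1-simplices (10): [v_0,v_1], [v_0,v_2], [v_0,v_3], [v_0,v_4], [v_1,v_2], [v_1,v_3], [v_1,v_4], [v_2,v_3], [v_2,v_4], [v_3,v_4]
  2-simplices (10): [v_0,v_1,v_2], [v_0,v_1,v_3], [v_0,v_1,v_4], [v_0,v_2,v_3], [v_0,v_2,v_4], [v_0,v_3,v_4], [v_1,v_2,v_3], [v_1,v_2,v_4], [v_1,v_3,v_4], [v_2,v_3,v_4]
  3-simplices (5): [v_0,v_1,v_2,v_3], [v_0,v_1,v_2,v_4], [v_0,v_1,v_3,v_4], [v_0,v_2,v_3,v_4], [v_1,v_2,v_3,v_4]

giving chain groups C_0 ≅ Z^5, C_1 ≅ Z^10, C_2 ≅ Z^10, C_3 ≅ Z^5.

The boundary map ∂_1: C_1 → C_0 sends each edge [p,q] (with p < q) to q − p. For instance
  ∂[v_1,v_3] = [v_3] − [v_1].
This gives a 5×10 integer matrix of rank 4; reducing to Smith normal form yields diagonal entries (1,1,1,1).

Boundary ∂_2: C_2 → C_1 sends each 2-simplex [p,q,r] to [q,r] − [p,r] + [p,q]. For instance
  ∂[v_2,v_3,v_4] = [v_3,v_4] − [v_2,v_4] + [v_2,v_3],
  ∂[v_0,v_1,v_4] = [v_1,v_4] − [v_0,v_4] + [v_0,v_1].
This gives a 10×10 integer matrix of rank 6; reducing to Smith normal form yields diagonal entries (1,1,1,1,1,1).

The boundary map ∂_3: C_3 → C_2 sends each 3-simplex σ to the alternating sum Σ_i (−1)^i (σ with its i-th vertex removed). For instance
  ∂[v_0,v_1,v_2,v_3] = [v_1,v_2,v_3] − [v_0,v_2,v_3] + [v_0,v_1,v_3] − [v_0,v_1,v_2],
  ∂[v_1,v_2,v_3,v_4] = [v_2,v_3,v_4] − [v_1,v_3,v_4] + [v_1,v_2,v_4] − [v_1,v_2,v_3].
The 10×5 boundary matrix has rank 4 and Smith normal form diag(1,1,1,1).

Computing H_k = (kernel of ∂_k) / (image of ∂_{k+1}):

  H_0: rank C_0 − rank ∂_1 = 5 − 4 = 1, and the invariant factors of ∂_1 are all 1, so H_0 = Z.
  H_1: rank ker ∂_1 − rank ∂_2 = (10 − 4) − 6 = 0, and the invariant factors of ∂_2 are all 1, so H_1 = 0.
  H_2: rank ker ∂_2 − rank ∂_3 = (10 − 6) − 4 = 0, and the invariant factors of ∂_3 are all 1, so H_2 = 0.
  H_3: rank ker ∂_3 − rank ∂_4 = (5 − 4) − 0 = 1, and there is no ∂_4, so H_3 = Z.

H_0 = Z,  H_1 = 0,  H_2 = 0,  H_3 = Z.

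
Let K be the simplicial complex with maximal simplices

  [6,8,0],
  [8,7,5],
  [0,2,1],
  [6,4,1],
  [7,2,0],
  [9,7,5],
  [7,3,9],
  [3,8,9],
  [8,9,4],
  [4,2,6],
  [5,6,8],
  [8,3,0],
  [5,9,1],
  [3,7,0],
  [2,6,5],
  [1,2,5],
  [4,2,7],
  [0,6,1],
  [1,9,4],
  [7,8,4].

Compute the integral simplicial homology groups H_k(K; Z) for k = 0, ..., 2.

H_0 = Z,  H_1 = Z × Z/2,  H_2 = 0.

K has 10 vertices, 30 edges, 20 triangles.
rank ∂_0 = 0, rank ∂_1 = 9 ⇒ b_0 = 10 − 0 − 9 = 1; all invariant factors of ∂_1 are 1 so no torsion. So H_0 = Z.
rank ∂_1 = 9, rank ∂_2 = 20 ⇒ b_1 = 30 − 9 − 20 = 1; ∂_2 has invariant factor(s) [2] giving torsion. So H_1 = Z × Z/2.
rank ∂_2 = 20, rank ∂_3 = 0 ⇒ b_2 = 20 − 20 − 0 = 0. So H_2 = 0.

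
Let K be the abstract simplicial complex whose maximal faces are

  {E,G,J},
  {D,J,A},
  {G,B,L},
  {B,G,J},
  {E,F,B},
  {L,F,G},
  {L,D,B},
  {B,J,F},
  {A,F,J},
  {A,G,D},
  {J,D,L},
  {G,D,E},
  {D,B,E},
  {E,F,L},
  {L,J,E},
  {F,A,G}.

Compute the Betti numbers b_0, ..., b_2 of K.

Fix the vertex order A < B < D < E < F < G < J < L and write every simplex with vertices in increasing order. Then dim K = 2 and the simplices of K are:

  0-simplices (8): A, B, D, E, F, G, J, L
  1-simplices (24): AD, AF, AG, AJ, BD, BE, BF, BG, BJ, BL, DE, DG, DJ, DL, EF, EG, EJ, EL, FG, FJ, FL, GJ, GL, JL
  2-simplices (16): ADG, ADJ, AFG, AFJ, BDE, BDL, BEF, BFJ, BGJ, BGL, DEG, DJL, EFL, EGJ, EJL, FGL

giving chain groups C_0 ≅ Z^8, C_1 ≅ Z^24, C_2 ≅ Z^16.

Boundary ∂_1: C_1 → C_0 maps an edge to its endpoints' difference, ∂[p,q] = q − p.
The 8×24 boundary matrix has rank 7 and Smith normal form diag(1,1,1,1,1,1,1).

∂_2: C_2 → C_1 sends each 2-simplex [p,q,r] to [q,r] − [p,r] + [p,q]. For instance
  ∂BGJ = GJ − BJ + BG,
  ∂EJL = JL − EL + EJ.
The 24×16 boundary matrix has rank 15 and Smith normal form diag(1,1,1,1,1,1,1,1,1,1,1,1,1,1,1).

From H_k ≅ ker(∂_k) / im(∂_{k+1}) we obtain:

  H_0: rank C_0 − rank ∂_1 = 8 − 7 = 1, and the invariant factors of ∂_1 are all 1, so H_0 = Z.
  H_1: rank ker ∂_1 − rank ∂_2 = (24 − 7) − 15 = 2, and the invariant factors of ∂_2 are all 1, so H_1 = Z^2.
  H_2: rank ker ∂_2 − rank ∂_3 = (16 − 15) − 0 = 1, and there is no ∂_3, so H_2 = Z.

As a check, the Euler characteristic is 8 − 24 + 16 = 0, which agrees with 1 − 2 + 1 = 0.
(K is a triangulation of the torus T^2.)

Hence the Betti numbers are b_0 = 1, b_1 = 2, b_2 = 1.

b_0 = 1, b_1 = 2, b_2 = 1.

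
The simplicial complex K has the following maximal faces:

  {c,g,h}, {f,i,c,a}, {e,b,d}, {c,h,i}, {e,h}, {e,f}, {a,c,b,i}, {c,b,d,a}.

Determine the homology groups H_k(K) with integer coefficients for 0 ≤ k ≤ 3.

Fix the vertex order a < b < c < d < e < f < g < h < i and write every simplex with vertices in increasing order. Then dim K = 3 and the simplices of K are:

  0-simplices (9): a, b, c, d, e, f, g, h, i
  1-simplices (20): ab, ac, ad, af, ai, bc, bd, be, bi, cd, cf, cg, ch, ci, de, ef, eh, fi, gh, hi
  2-simplices (13): abc, abd, abi, acd, acf, aci, afi, bcd, bci, bde, cfi, cgh, chi
  3-simplices (3): abcd, abci, acfi

giving chain groups C_0 ≅ Z^9, C_1 ≅ Z^20, C_2 ≅ Z^13, C_3 ≅ Z^3.

Boundary ∂_1: C_1 → C_0 sends each edge [p,q] (with p < q) to q − p. For instance
  ∂cg = g − c.
The 9×20 boundary matrix has rank 8 and Smith normal form diag(1,1,1,1,1,1,1,1).

∂_2: C_2 → C_1 maps a triangle to the signed sum of its edges. For instance
  ∂abd = bd − ad + ab,
  ∂acf = cf − af + ac.
This gives a 20×13 integer matrix of rank 10; reducing to Smith normal form yields diagonal entries (1,1,1,1,1,1,1,1,1,1).

∂_3: C_3 → C_2 sends each 3-simplex σ to the alternating sum Σ_i (−1)^i (σ with its i-th vertex removed). For instance
  ∂acfi = cfi − afi + aci − acf,
  ∂abci = bci − aci + abi − abc.
As a 13×3 matrix over Z this has rank 3, with invariant factors (1,1,1).

Reading off H_k = ker ∂_k / im ∂_{k+1}:

  H_0: rank C_0 − rank ∂_1 = 9 − 8 = 1, and the invariant factors of ∂_1 are all 1, so H_0 = Z.
  H_1: rank ker ∂_1 − rank ∂_2 = (20 − 8) − 10 = 2, and the invariant factors of ∂_2 are all 1, so H_1 = Z^2.
  H_2: rank ker ∂_2 − rank ∂_3 = (13 − 10) − 3 = 0, and the invariant factors of ∂_3 are all 1, so H_2 = 0.
  H_3: rank ker ∂_3 − rank ∂_4 = (3 − 3) − 0 = 0, and there is no ∂_4, so H_3 = 0.

H_0 ≅ Z,  H_1 ≅ Z^2,  H_2 = 0,  H_3 = 0.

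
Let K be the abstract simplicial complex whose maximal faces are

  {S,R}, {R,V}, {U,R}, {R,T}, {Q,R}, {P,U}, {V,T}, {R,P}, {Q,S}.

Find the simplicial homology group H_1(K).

H_1 ≅ Z^3.

Order the vertices as P < Q < R < S < T < U < V. Listing each simplex with vertices in this order, K has dimension 1 with simplices:

  0-simplices (7): P, Q, R, S, T, U, V
  1-simplices (9): PR, PU, QR, QS, RS, RT, RU, RV, TV

Hence C_0 ≅ Z^7, C_1 ≅ Z^9.

Boundary ∂_1: C_1 → C_0 is given by ∂[p,q] = [q] − [p].
The resulting 7×9 matrix has rank 6, and its Smith normal form has invariant factors (1,1,1,1,1,1).

Reading off H_k = ker ∂_k / im ∂_{k+1}:

  H_1: rank ker ∂_1 − rank ∂_2 = (9 − 6) − 0 = 3, and there is no ∂_2, so H_1 ≅ Z^3.

(K is a triangulation of a wedge of 3 circles.)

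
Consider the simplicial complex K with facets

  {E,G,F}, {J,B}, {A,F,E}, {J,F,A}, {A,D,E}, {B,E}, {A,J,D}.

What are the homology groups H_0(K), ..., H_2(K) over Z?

H_0 = Z,  H_1 = Z,  H_2 = 0.

We work with the vertex ordering A < B < D < E < F < G < J. The simplices of K, each written with vertices in increasing order, are:

  0-simplices (7): A, B, D, E, F, G, J
  1-simplices (12): AD, AE, AF, AJ, BE, BJ, DE, DJ, EF, EG, FG, FJ
  2-simplices (5): ADE, ADJ, AEF, AFJ, EFG

so the chain groups are C_0 ≅ Z^7, C_1 ≅ Z^12, C_2 ≅ Z^5.

∂_1: C_1 → C_0 sends each edge [p,q] (with p < q) to q − p.
The 7×12 boundary matrix has rank 6 and Smith normal form diag(1,1,1,1,1,1).

∂_2: C_2 → C_1 acts by ∂[p,q,r] = [q,r] − [p,r] + [p,q]. For instance
  ∂ADE = DE − AE + AD,
  ∂AEF = EF − AF + AE.
The resulting 12×5 matrix has rank 5, and its Smith normal form has invariant factors (1,1,1,1,1).

From H_k ≅ ker(∂_k) / im(∂_{k+1}) we obtain:

  H_0: rank C_0 − rank ∂_1 = 7 − 6 = 1, and the invariant factors of ∂_1 are all 1, so H_0 ≅ Z.
  H_1: rank ker ∂_1 − rank ∂_2 = (12 − 6) − 5 = 1, and the invariant factors of ∂_2 are all 1, so H_1 ≅ Z.
  H_2: rank ker ∂_2 − rank ∂_3 = (5 − 5) − 0 = 0, and there is no ∂_3, so H_2 ≅ 0.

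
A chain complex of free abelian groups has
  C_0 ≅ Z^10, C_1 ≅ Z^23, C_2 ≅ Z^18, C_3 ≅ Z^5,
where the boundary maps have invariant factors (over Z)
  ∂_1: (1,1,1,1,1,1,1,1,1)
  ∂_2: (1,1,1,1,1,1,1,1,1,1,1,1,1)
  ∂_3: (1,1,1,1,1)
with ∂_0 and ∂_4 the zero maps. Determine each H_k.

H_0: b_0 = 10 − 0 − 9 = 1; torsion from ∂_1 factors > 1: none. So H_0 ≅ Z.
H_1: b_1 = 23 − 9 − 13 = 1; torsion from ∂_2 factors > 1: none. So H_1 ≅ Z.
H_2: b_2 = 18 − 13 − 5 = 0; torsion from ∂_3 factors > 1: none. So H_2 ≅ 0.
H_3: b_3 = 5 − 5 − 0 = 0; torsion from ∂_4 factors > 1: none. So H_3 ≅ 0.

H_0 ≅ Z,  H_1 ≅ Z,  H_2 = 0,  H_3 = 0.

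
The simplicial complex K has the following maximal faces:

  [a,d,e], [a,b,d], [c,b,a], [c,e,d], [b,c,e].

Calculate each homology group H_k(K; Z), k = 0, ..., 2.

H_0 ≅ Z,  H_1 ≅ Z,  H_2 = 0.

Take the total order a < b < c < d < e on the vertex set. Then K (dimension 2) consists of the simplices:

  0-simplices (5): a, b, c, d, e
  1-simplices (10): ab, ac, ad, ae, bc, bd, be, cd, ce, de
  2-simplices (5): abc, abd, ade, bce, cde

Hence C_0 ≅ Z^5, C_1 ≅ Z^10, C_2 ≅ Z^5.

Boundary ∂_1: C_1 → C_0 maps an edge to its endpoints' difference, ∂[p,q] = q − p.
This gives a 5×10 integer matrix of rank 4; reducing to Smith normal form yields diagonal entries (1,1,1,1).

Boundary ∂_2: C_2 → C_1 sends each 2-simplex [p,q,r] to [q,r] − [p,r] + [p,q]. For instance
  ∂abd = bd − ad + ab,
  ∂bce = ce − be + bc.
The resulting 10×5 matrix has rank 5, and its Smith normal form has invariant factors (1,1,1,1,1).

Reading off H_k = ker ∂_k / im ∂_{k+1}:

  H_0: rank C_0 − rank ∂_1 = 5 − 4 = 1, and the invariant factors of ∂_1 are all 1, so H_0 ≅ Z.
  H_1: rank ker ∂_1 − rank ∂_2 = (10 − 4) − 5 = 1, and the invariant factors of ∂_2 are all 1, so H_1 ≅ Z.
  H_2: rank ker ∂_2 − rank ∂_3 = (5 − 5) − 0 = 0, and there is no ∂_3, so H_2 ≅ 0.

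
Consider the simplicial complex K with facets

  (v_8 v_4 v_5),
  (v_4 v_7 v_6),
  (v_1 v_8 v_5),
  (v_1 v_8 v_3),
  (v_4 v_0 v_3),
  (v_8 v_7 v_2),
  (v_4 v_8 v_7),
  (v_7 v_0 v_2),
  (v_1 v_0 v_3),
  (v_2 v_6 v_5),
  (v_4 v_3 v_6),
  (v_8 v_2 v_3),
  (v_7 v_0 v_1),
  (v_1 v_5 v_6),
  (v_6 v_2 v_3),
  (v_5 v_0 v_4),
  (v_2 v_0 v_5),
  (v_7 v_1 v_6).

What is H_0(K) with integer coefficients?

H_0 = Z.

K has 9 vertices, 27 edges, 18 triangles.
rank ∂_0 = 0, rank ∂_1 = 8 ⇒ b_0 = 9 − 0 − 8 = 1; all invariant factors of ∂_1 are 1 so no torsion. So H_0 ≅ Z.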